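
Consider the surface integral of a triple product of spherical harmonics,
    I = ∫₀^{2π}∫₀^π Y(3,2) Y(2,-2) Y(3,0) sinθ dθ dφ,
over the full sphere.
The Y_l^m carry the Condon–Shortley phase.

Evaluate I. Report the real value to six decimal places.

Rules hold: Σm=0, L=8 even, 1≤3≤5.
N = 7·5·7 = 245
Δ = 2!·4!·2!/9! = 1/3780
Racah Σ t=0..2: t=0:+1/24 t=1:−1/4 t=2:+1/24 = -1/6
⇒ 3j(3 2 3; 0 0 0)² = 4/105, sgn +1
Racah Σ t=0..0: t=0:+1/24 = 1/24
⇒ 3j(3 2 3; 2 -2 0)² = 1/21, sgn -1
4πI² = N·(3j₀)²·(3jₘ)² = 4/9
I = -1·√(0.444444/4π) = -0.18806319

-0.188063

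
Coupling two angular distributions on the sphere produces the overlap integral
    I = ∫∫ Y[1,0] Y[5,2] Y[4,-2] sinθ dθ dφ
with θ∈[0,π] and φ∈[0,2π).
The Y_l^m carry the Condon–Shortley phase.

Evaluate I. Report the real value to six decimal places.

0.225034

Rules hold: Σm=0, L=10 even, 4≤4≤6.
N = 3·11·9 = 297
Δ = 2!·0!·8!/11! = 1/495
Racah Σ t=1..1: t=1:−1/576 = -1/576
⇒ 3j(1 5 4; 0 0 0)² = 5/99, sgn -1
Racah Σ t=1..1: t=1:−1/1440 = -1/1440
⇒ 3j(1 5 4; 0 2 -2)² = 7/165, sgn -1
4πI² = N·(3j₀)²·(3jₘ)² = 7/11
I = +1·√(0.636364/4π) = 0.22503380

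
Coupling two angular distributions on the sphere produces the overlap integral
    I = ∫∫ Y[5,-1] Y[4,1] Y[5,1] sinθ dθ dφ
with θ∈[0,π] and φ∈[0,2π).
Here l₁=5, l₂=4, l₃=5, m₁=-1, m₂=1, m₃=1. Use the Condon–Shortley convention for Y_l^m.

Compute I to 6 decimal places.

0.000000

m-sum = -1 + 1 + 1 = 1 ≠ 0 ⇒ I = 0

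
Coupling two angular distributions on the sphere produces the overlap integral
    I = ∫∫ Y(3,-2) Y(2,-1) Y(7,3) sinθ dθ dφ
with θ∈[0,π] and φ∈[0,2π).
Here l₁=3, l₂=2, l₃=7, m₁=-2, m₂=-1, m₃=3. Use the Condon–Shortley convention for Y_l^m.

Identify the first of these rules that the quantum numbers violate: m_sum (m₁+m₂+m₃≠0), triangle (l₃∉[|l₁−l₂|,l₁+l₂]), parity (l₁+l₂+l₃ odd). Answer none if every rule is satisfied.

Σmᵢ = 0  ✓
l₃∈[|l₁−l₂|,l₁+l₂]=[1,5], have l₃=7  ✗
Σlᵢ = 12 ⇒ even

triangle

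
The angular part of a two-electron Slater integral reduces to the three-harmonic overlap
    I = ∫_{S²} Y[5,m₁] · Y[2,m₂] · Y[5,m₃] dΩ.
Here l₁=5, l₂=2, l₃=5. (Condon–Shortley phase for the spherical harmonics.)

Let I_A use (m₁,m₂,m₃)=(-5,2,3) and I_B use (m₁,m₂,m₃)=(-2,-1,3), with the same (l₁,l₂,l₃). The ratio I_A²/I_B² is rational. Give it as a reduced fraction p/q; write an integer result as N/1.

3/10

Shared (l₁,l₂,l₃)=(5,2,5): N and (l;000)² cancel in I_A²/I_B².
A: Δ = 2!·8!·2!/13! = 1/38610; Racah Σ t=2..2: t=2:+1/161280 = 1/161280; ⇒ 3j(5 2 5; -5 2 3)² = 1/143, sgn +1
B: Δ = 2!·8!·2!/13! = 1/38610; Racah Σ t=0..1: t=0:+1/10080 t=1:−1/2880 = -1/4032; ⇒ 3j(5 2 5; -2 -1 3)² = 10/429, sgn -1
I_A²/I_B² = (1/143)/(10/429) = 3/10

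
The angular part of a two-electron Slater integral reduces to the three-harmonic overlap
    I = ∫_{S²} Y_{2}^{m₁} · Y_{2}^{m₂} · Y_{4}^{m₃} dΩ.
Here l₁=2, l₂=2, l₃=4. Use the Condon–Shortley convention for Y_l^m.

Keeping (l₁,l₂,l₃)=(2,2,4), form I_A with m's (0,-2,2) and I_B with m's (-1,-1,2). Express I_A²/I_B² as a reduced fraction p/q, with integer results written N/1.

3/8

Shared (l₁,l₂,l₃)=(2,2,4): N and (l;000)² cancel in I_A²/I_B².
A: Δ = 0!·4!·4!/9! = 1/630; Racah Σ t=0..0: t=0:+1/96 = 1/96; ⇒ 3j(2 2 4; 0 -2 2)² = 1/42, sgn +1
B: Δ = 0!·4!·4!/9! = 1/630; Racah Σ t=0..0: t=0:+1/36 = 1/36; ⇒ 3j(2 2 4; -1 -1 2)² = 4/63, sgn +1
I_A²/I_B² = (1/42)/(4/63) = 3/8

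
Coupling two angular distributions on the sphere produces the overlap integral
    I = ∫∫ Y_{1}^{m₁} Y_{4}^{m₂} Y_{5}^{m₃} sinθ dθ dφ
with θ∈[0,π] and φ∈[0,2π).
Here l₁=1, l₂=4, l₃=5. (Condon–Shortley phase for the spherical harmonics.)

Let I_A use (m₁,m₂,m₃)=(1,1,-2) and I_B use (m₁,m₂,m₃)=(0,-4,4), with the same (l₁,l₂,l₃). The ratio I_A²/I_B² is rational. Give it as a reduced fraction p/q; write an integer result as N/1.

l's match ⇒ only the (l;m) 3-j factors differ between A and B.
A: triangle coeff Δ(1,4,5) = 1/495; Σ_t [0,0]: t=0:+1/1440 = 1/1440; (3j)²=7/165 [(1 4 5; 1 1 -2)], sign=-1
B: triangle coeff Δ(1,4,5) = 1/495; Σ_t [0,0]: t=0:+1/40320 = 1/40320; (3j)²=1/55 [(1 4 5; 0 -4 4)], sign=-1
I_A²/I_B² = (7/165)/(1/55) = 7/3

7/3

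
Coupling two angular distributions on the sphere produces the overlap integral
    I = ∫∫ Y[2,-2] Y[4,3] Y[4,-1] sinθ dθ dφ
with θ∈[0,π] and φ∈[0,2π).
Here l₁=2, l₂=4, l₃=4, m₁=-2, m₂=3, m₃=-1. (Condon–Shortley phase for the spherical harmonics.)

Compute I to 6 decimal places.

0.159270

Rules hold: Σm=0, L=10 even, 2≤4≤6.
N = 5·9·9 = 405
Δ = 2!·2!·6!/11! = 1/13860
Racah Σ t=0..2: t=0:+1/192 t=1:−1/36 t=2:+1/192 = -5/288
⇒ 3j(2 4 4; 0 0 0)² = 20/693, sgn -1
Racah Σ t=2..2: t=2:+1/480 = 1/480
⇒ 3j(2 4 4; -2 3 -1)² = 3/110, sgn -1
4πI² = N·(3j₀)²·(3jₘ)² = 270/847
I = +1·√(0.318772/4π) = 0.15927046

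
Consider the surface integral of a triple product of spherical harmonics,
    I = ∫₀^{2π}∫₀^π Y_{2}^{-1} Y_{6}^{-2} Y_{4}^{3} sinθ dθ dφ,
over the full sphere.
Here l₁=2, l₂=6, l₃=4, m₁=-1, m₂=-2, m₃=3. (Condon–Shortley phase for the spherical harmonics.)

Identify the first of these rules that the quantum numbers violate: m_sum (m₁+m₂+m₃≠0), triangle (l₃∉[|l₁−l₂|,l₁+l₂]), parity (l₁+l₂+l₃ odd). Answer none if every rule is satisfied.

m₁+m₂+m₃ = -1 − 2 + 3 = 0  ✓
triangle: |2−6|=4 ≤ l₃=4 ≤ 2+6=8  ✓
parity: l₁+l₂+l₃ = 12 is even  ✓

none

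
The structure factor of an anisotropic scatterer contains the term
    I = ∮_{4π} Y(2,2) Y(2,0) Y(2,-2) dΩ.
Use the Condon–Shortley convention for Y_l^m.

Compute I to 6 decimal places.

Rules hold: Σm=0, L=6 even, 0≤2≤4.
N = 5·5·5 = 125
Δ = 2!·2!·2!/7! = 1/630
Racah Σ t=0..2: t=0:+1/8 t=1:−1/1 t=2:+1/8 = -3/4
⇒ 3j(2 2 2; 0 0 0)² = 2/35, sgn -1
Racah Σ t=0..0: t=0:+1/8 = 1/8
⇒ 3j(2 2 2; 2 0 -2)² = 2/35, sgn +1
4πI² = N·(3j₀)²·(3jₘ)² = 20/49
I = -1·√(0.408163/4π) = -0.18022375

-0.180224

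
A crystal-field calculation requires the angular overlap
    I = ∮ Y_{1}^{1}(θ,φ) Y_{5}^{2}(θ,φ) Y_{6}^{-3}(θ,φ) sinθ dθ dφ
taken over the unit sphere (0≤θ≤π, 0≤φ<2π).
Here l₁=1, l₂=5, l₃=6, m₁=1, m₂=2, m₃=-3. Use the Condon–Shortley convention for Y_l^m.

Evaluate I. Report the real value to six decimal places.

m-sum 0 ✓  L=12 even ✓  4≤6≤6 ✓
Π(2lᵢ+1) = 3×11×13 = 429
triangle coeff Δ(1,5,6) = 1/858
Σ_t [0,0]: t=0:+1/14400 = 1/14400
(3j)²=6/143 [(1 5 6; 0 0 0)], sign=+1
Σ_t [0,0]: t=0:+1/60480 = 1/60480
(3j)²=6/143 [(1 5 6; 1 2 -3)], sign=-1
⇒ 4πI² = 108/143
I = (-1)√(108/143/(4π)) = -0.24515397

-0.245154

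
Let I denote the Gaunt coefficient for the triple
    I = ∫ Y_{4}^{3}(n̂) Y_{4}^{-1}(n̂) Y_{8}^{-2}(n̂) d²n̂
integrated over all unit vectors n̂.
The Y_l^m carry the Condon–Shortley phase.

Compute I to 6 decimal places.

0.089867

m-sum 0 ✓  L=16 even ✓  0≤8≤8 ✓
Π(2lᵢ+1) = 9×9×17 = 1377
triangle coeff Δ(4,4,8) = 1/218790
Σ_t [0,0]: t=0:+1/331776 = 1/331776
(3j)²=490/21879 [(4 4 8; 0 0 0)], sign=+1
Σ_t [0,0]: t=0:+1/3628800 = 1/3628800
(3j)²=8/2431 [(4 4 8; 3 -1 -2)], sign=+1
⇒ 4πI² = 35280/347633
I = (+1)√(35280/347633/(4π)) = 0.08986671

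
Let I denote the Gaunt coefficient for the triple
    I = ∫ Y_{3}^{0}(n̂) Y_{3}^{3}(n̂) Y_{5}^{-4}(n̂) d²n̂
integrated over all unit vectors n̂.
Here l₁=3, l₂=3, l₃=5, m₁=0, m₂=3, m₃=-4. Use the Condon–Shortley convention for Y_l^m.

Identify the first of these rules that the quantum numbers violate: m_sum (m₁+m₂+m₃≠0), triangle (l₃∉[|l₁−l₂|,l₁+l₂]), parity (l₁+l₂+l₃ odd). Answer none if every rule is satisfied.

azimuthal sum: 0 + 3 − 4 = -1  ✗
0 ≤ 5 ≤ 6 (triangle on l)
L = 3 + 3 + 5 = 11 (odd)

m_sum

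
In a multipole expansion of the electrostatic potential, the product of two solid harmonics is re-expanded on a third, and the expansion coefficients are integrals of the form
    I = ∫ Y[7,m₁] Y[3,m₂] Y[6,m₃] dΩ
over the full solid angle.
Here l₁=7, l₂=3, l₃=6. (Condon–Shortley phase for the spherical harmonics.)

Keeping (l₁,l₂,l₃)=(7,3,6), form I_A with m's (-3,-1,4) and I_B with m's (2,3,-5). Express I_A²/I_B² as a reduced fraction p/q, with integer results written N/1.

Same 7,3,6: normalisation and zero-m 3j drop out of the ratio.
A: Δ: 4! 10! 2! / 17! → 1/2042040; sum: t=0:+1/174182400 t=1:−1/2177280 t=2:+1/645120 = 191/174182400; 3j²(7 3 6; -3 -1 4) = Δ·Π!·Σ² = 36481/2042040  (sign +1)
B: Δ: 4! 10! 2! / 17! → 1/2042040; sum: t=4:+1/17418240 = 1/17418240; 3j²(7 3 6; 2 3 -5) = Δ·Π!·Σ² = 25/12376  (sign -1)
I_A²/I_B² = (36481/2042040)/(25/12376) = 36481/4125

36481/4125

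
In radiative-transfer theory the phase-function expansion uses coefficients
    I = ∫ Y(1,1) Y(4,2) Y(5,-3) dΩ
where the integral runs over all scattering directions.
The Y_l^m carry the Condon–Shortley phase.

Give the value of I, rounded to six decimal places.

-0.259847

Checks pass: Σm=0; 10 even; l₃=5∈[3,5].
(2·1+1)(2·4+1)(2·5+1) = 297
Δ: 0! 2! 8! / 11! → 1/495
sum: t=0:+1/576 = 1/576
3j²(1 4 5; 0 0 0) = Δ·Π!·Σ² = 5/99  (sign -1)
sum: t=0:+1/2880 = 1/2880
3j²(1 4 5; 1 2 -3) = Δ·Π!·Σ² = 28/495  (sign +1)
combine: 4πI² = 297·5/99·28/495 = 28/33
take √, sign -1: I = -0.25984664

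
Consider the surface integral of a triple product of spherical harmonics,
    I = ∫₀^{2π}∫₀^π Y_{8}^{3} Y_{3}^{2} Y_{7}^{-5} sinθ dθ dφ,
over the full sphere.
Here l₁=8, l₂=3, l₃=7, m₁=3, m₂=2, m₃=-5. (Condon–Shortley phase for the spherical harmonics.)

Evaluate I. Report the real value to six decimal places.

Checks pass: Σm=0; 18 even; l₃=7∈[5,11].
(2·8+1)(2·3+1)(2·7+1) = 1785
Δ: 4! 12! 2! / 19! → 1/5290740
sum: t=1:−1/7257600 t=2:+1/2073600 t=3:−1/7257600 = 1/4838400
3j²(8 3 7; 0 0 0) = Δ·Π!·Σ² = 252/20995  (sign -1)
sum: t=3:−1/87091200 t=4:+1/958003200 = -1/95800320
3j²(8 3 7; 3 2 -5) = Δ·Π!·Σ² = 1000/88179  (sign -1)
combine: 4πI² = 1785·252/20995·1000/88179 = 252000/1037153
take √, sign +1: I = 0.13905094

0.139051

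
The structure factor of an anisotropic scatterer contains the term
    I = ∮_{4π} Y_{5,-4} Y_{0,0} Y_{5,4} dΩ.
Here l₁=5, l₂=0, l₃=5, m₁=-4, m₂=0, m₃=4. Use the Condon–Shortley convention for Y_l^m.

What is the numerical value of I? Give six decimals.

m-sum 0 ✓  L=10 even ✓  5≤5≤5 ✓
Π(2lᵢ+1) = 11×1×11 = 121
triangle coeff Δ(5,0,5) = 1/11
Σ_t [0,0]: t=0:+1/14400 = 1/14400
(3j)²=1/11 [(5 0 5; 0 0 0)], sign=-1
Σ_t [0,0]: t=0:+1/362880 = 1/362880
(3j)²=1/11 [(5 0 5; -4 0 4)], sign=-1
⇒ 4πI² = 1/1
I = (+1)√(1/1/(4π)) = 0.28209479

0.282095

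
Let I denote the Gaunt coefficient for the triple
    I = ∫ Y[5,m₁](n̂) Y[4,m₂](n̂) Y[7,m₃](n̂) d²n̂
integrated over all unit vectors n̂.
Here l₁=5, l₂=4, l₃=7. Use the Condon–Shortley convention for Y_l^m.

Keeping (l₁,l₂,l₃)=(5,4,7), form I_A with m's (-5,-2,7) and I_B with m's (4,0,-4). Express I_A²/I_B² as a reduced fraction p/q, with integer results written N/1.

Shared (l₁,l₂,l₃)=(5,4,7): N and (l;000)² cancel in I_A²/I_B².
A: Δ = 2!·8!·6!/17! = 1/6126120; Racah Σ t=2..2: t=2:+1/58060800 = 1/58060800; ⇒ 3j(5 4 7; -5 -2 7)² = 3/136, sgn +1
B: Δ = 2!·8!·6!/17! = 1/6126120; Racah Σ t=0..1: t=0:+1/483840 t=1:−1/1451520 = 1/725760; ⇒ 3j(5 4 7; 4 0 -4)² = 24/1547, sgn -1
I_A²/I_B² = (3/136)/(24/1547) = 91/64

91/64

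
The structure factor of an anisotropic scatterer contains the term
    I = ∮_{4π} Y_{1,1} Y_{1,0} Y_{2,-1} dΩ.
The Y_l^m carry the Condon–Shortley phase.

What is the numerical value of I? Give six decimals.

-0.218510

m-sum 0 ✓  L=4 even ✓  0≤2≤2 ✓
Π(2lᵢ+1) = 3×3×5 = 45
triangle coeff Δ(1,1,2) = 1/30
Σ_t [0,0]: t=0:+1/1 = 1/1
(3j)²=2/15 [(1 1 2; 0 0 0)], sign=+1
Σ_t [0,0]: t=0:+1/2 = 1/2
(3j)²=1/10 [(1 1 2; 1 0 -1)], sign=-1
⇒ 4πI² = 3/5
I = (-1)√(3/5/(4π)) = -0.21850969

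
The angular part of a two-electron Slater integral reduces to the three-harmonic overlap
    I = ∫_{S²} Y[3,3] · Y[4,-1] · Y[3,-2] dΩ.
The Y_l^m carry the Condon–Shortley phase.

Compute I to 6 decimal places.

0.140463

Rules hold: Σm=0, L=10 even, 1≤3≤7.
N = 7·9·7 = 441
Δ = 4!·2!·4!/11! = 1/34650
Racah Σ t=1..3: t=1:−1/72 t=2:+1/16 t=3:−1/72 = 5/144
⇒ 3j(3 4 3; 0 0 0)² = 2/77, sgn -1
Racah Σ t=0..0: t=0:+1/288 = 1/288
⇒ 3j(3 4 3; 3 -1 -2)² = 5/231, sgn -1
4πI² = N·(3j₀)²·(3jₘ)² = 30/121
I = +1·√(0.247934/4π) = 0.14046335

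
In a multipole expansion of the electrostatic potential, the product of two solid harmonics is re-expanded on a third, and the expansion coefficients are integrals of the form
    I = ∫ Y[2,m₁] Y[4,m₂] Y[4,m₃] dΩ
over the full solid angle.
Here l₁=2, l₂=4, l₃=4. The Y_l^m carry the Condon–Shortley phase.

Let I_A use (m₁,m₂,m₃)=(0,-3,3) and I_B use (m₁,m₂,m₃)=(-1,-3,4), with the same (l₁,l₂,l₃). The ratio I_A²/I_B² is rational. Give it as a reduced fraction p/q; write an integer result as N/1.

1/12

Shared (l₁,l₂,l₃)=(2,4,4): N and (l;000)² cancel in I_A²/I_B².
A: Δ = 2!·2!·6!/11! = 1/13860; Racah Σ t=0..1: t=0:+1/480 t=1:−1/720 = 1/1440; ⇒ 3j(2 4 4; 0 -3 3)² = 7/1980, sgn -1
B: Δ = 2!·2!·6!/11! = 1/13860; Racah Σ t=1..1: t=1:−1/1440 = -1/1440; ⇒ 3j(2 4 4; -1 -3 4)² = 7/165, sgn -1
I_A²/I_B² = (7/1980)/(7/165) = 1/12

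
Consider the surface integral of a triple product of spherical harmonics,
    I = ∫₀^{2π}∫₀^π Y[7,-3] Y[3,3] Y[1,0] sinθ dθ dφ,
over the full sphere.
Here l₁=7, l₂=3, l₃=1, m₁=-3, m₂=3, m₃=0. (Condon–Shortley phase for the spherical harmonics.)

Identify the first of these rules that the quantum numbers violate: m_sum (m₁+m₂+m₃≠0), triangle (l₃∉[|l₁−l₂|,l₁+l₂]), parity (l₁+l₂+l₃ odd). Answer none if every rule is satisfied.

triangle

m₁+m₂+m₃ = -3 + 3 + 0 = 0  ✓
triangle: |7−3|=4 ≤ l₃=1 ≤ 7+3=10  ✗
parity: l₁+l₂+l₃ = 11 is odd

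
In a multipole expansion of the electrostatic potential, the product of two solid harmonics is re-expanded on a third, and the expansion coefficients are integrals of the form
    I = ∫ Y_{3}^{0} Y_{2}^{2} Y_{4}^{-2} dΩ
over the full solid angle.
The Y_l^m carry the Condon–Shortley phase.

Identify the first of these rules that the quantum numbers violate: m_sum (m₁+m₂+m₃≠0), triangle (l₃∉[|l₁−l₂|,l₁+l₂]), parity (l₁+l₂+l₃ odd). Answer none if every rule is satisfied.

parity

m₁+m₂+m₃ = 0 + 2 − 2 = 0  ✓
triangle: |3−2|=1 ≤ l₃=4 ≤ 3+2=5  ✓
parity: l₁+l₂+l₃ = 9 is odd  ✗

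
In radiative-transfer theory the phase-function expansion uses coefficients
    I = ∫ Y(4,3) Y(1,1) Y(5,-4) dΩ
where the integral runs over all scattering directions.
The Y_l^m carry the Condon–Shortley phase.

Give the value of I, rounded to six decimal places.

Checks pass: Σm=0; 10 even; l₃=5∈[3,5].
(2·4+1)(2·1+1)(2·5+1) = 297
Δ: 0! 8! 2! / 11! → 1/495
sum: t=0:+1/576 = 1/576
3j²(4 1 5; 0 0 0) = Δ·Π!·Σ² = 5/99  (sign -1)
sum: t=0:+1/10080 = 1/10080
3j²(4 1 5; 3 1 -4) = Δ·Π!·Σ² = 4/55  (sign -1)
combine: 4πI² = 297·5/99·4/55 = 12/11
take √, sign +1: I = 0.29463840

0.294638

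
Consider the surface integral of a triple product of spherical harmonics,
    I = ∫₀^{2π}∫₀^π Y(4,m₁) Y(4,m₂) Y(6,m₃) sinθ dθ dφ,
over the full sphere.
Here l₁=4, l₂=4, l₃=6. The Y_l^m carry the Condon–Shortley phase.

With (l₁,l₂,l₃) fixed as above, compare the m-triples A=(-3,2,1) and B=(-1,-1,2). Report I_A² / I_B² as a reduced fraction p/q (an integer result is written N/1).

169/140

Same 4,4,6: normalisation and zero-m 3j drop out of the ratio.
A: Δ: 2! 6! 6! / 15! → 1/1261260; sum: t=1:−1/86400 t=2:+1/11520 = 13/172800; 3j²(4 4 6; -3 2 1) = Δ·Π!·Σ² = 13/660  (sign -1)
B: Δ: 2! 6! 6! / 15! → 1/1261260; sum: t=0:+1/8640 t=1:−1/2304 t=2:+1/8640 = -7/34560; 3j²(4 4 6; -1 -1 2) = Δ·Π!·Σ² = 7/429  (sign -1)
I_A²/I_B² = (13/660)/(7/429) = 169/140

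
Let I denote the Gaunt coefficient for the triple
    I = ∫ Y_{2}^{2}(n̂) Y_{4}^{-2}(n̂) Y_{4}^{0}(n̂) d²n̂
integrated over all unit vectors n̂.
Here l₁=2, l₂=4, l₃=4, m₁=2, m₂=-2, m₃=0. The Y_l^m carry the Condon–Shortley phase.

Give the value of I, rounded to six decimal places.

-0.190365

m-sum 0 ✓  L=10 even ✓  2≤4≤6 ✓
Π(2lᵢ+1) = 5×9×9 = 405
triangle coeff Δ(2,4,4) = 1/13860
Σ_t [0,2]: t=0:+1/192 t=1:−1/36 t=2:+1/192 = -5/288
(3j)²=20/693 [(2 4 4; 0 0 0)], sign=-1
Σ_t [0,0]: t=0:+1/192 = 1/192
(3j)²=3/77 [(2 4 4; 2 -2 0)], sign=+1
⇒ 4πI² = 2700/5929
I = (-1)√(2700/5929/(4π)) = -0.19036462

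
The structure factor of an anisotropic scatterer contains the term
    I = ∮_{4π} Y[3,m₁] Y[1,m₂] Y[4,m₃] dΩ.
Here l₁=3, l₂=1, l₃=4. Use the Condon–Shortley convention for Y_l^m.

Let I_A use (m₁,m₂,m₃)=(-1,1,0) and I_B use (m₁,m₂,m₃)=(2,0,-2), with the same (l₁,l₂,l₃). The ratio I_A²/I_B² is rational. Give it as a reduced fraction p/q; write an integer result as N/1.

1/2

l's match ⇒ only the (l;m) 3-j factors differ between A and B.
A: triangle coeff Δ(3,1,4) = 1/252; Σ_t [0,0]: t=0:+1/96 = 1/96; (3j)²=1/42 [(3 1 4; -1 1 0)], sign=+1
B: triangle coeff Δ(3,1,4) = 1/252; Σ_t [0,0]: t=0:+1/120 = 1/120; (3j)²=1/21 [(3 1 4; 2 0 -2)], sign=+1
I_A²/I_B² = (1/42)/(1/21) = 1/2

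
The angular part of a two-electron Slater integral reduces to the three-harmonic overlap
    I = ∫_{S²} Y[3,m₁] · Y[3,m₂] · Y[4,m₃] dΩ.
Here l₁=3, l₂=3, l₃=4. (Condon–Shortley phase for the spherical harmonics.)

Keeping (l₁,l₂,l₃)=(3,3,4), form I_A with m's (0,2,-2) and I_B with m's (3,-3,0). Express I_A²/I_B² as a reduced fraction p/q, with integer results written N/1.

Same 3,3,4: normalisation and zero-m 3j drop out of the ratio.
A: Δ: 2! 4! 4! / 11! → 1/34650; sum: t=1:−1/96 t=2:+1/72 = 1/288; 3j²(3 3 4; 0 2 -2) = Δ·Π!·Σ² = 1/462  (sign +1)
B: Δ: 2! 4! 4! / 11! → 1/34650; sum: t=0:+1/1152 = 1/1152; 3j²(3 3 4; 3 -3 0) = Δ·Π!·Σ² = 1/154  (sign +1)
I_A²/I_B² = (1/462)/(1/154) = 1/3

1/3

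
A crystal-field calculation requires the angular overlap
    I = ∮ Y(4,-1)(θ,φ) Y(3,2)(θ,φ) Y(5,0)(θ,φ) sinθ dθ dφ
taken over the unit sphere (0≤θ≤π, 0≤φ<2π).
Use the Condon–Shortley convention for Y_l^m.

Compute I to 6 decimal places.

m-sum = -1 + 2 + 0 = 1 ≠ 0 ⇒ I = 0

0.000000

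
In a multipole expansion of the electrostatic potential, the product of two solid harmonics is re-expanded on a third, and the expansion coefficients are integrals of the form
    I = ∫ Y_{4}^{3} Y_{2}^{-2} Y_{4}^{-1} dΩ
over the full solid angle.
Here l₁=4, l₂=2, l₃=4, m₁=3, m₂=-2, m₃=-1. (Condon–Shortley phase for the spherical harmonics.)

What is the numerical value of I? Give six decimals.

0.159270

Checks pass: Σm=0; 10 even; l₃=4∈[2,6].
(2·4+1)(2·2+1)(2·4+1) = 405
Δ: 2! 6! 2! / 11! → 1/13860
sum: t=0:+1/192 t=1:−1/36 t=2:+1/192 = -5/288
3j²(4 2 4; 0 0 0) = Δ·Π!·Σ² = 20/693  (sign -1)
sum: t=0:+1/480 = 1/480
3j²(4 2 4; 3 -2 -1) = Δ·Π!·Σ² = 3/110  (sign -1)
combine: 4πI² = 405·20/693·3/110 = 270/847
take √, sign +1: I = 0.15927046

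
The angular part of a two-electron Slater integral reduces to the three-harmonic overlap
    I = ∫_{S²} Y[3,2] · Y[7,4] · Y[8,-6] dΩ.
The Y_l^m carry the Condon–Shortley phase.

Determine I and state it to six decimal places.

0.146812

m-sum 0 ✓  L=18 even ✓  4≤8≤10 ✓
Π(2lᵢ+1) = 7×15×17 = 1785
triangle coeff Δ(3,7,8) = 1/5290740
Σ_t [0,2]: t=0:+1/7257600 t=1:−1/2073600 t=2:+1/7257600 = -1/4838400
(3j)²=252/20995 [(3 7 8; 0 0 0)], sign=-1
Σ_t [0,1]: t=0:+1/479001600 t=1:−1/174182400 = -1/273715200
(3j)²=49/3876 [(3 7 8; 2 4 -6)], sign=-1
⇒ 4πI² = 21609/79781
I = (+1)√(21609/79781/(4π)) = 0.14681238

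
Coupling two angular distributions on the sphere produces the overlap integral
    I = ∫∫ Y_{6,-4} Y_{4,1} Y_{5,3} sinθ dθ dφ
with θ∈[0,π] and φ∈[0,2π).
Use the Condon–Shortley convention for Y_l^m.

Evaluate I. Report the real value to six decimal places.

0.000000

Σlᵢ=15 odd — θ-integrand is odd under cosθ→−cosθ; I=0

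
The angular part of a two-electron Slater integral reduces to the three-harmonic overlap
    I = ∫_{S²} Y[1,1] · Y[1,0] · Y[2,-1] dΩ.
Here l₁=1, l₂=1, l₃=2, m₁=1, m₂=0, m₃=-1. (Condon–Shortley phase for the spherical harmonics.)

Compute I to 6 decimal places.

Rules hold: Σm=0, L=4 even, 0≤2≤2.
N = 3·3·5 = 45
Δ = 0!·2!·2!/5! = 1/30
Racah Σ t=0..0: t=0:+1/1 = 1/1
⇒ 3j(1 1 2; 0 0 0)² = 2/15, sgn +1
Racah Σ t=0..0: t=0:+1/2 = 1/2
⇒ 3j(1 1 2; 1 0 -1)² = 1/10, sgn -1
4πI² = N·(3j₀)²·(3jₘ)² = 3/5
I = -1·√(0.6/4π) = -0.21850969

-0.218510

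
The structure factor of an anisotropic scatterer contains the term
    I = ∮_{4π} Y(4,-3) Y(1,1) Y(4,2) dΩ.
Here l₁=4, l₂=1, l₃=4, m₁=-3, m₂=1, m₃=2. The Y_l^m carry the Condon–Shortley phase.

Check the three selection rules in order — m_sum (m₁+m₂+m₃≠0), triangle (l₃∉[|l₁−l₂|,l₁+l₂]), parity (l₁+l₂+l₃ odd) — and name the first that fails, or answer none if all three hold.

azimuthal sum: -3 + 1 + 2 = 0  ✓
3 ≤ 4 ≤ 5 (triangle on l)  ✓
L = 4 + 1 + 4 = 9 (odd)  ✗

parity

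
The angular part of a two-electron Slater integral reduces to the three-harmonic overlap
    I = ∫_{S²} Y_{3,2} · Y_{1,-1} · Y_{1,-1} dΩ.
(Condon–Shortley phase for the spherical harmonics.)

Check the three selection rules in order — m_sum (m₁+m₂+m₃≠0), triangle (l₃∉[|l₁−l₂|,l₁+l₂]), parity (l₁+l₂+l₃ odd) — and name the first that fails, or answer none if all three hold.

azimuthal sum: 2 − 1 − 1 = 0  ✓
2 ≤ 1 ≤ 4 (triangle on l)  ✗
L = 3 + 1 + 1 = 5 (odd)

triangle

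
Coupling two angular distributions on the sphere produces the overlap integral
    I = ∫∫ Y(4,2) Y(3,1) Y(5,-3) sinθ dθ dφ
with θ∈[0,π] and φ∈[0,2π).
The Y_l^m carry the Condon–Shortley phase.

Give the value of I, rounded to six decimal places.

m-sum 0 ✓  L=12 even ✓  1≤5≤7 ✓
Π(2lᵢ+1) = 9×7×11 = 693
triangle coeff Δ(4,3,5) = 1/180180
Σ_t [0,2]: t=0:+1/576 t=1:−1/144 t=2:+1/576 = -1/288
(3j)²=20/1001 [(4 3 5; 0 0 0)], sign=+1
Σ_t [0,2]: t=0:+1/2304 t=1:−1/720 t=2:+1/5760 = -1/1280
(3j)²=27/1430 [(4 3 5; 2 1 -3)], sign=-1
⇒ 4πI² = 486/1859
I = (-1)√(486/1859/(4π)) = -0.14423595

-0.144236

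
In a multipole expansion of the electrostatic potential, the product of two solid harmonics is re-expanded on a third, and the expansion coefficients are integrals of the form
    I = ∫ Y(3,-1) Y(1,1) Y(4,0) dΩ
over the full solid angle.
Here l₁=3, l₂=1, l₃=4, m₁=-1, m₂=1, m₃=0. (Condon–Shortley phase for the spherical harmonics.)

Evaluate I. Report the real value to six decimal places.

0.150786

Rules hold: Σm=0, L=8 even, 2≤4≤4.
N = 7·3·9 = 189
Δ = 0!·6!·2!/9! = 1/252
Racah Σ t=0..0: t=0:+1/36 = 1/36
⇒ 3j(3 1 4; 0 0 0)² = 4/63, sgn +1
Racah Σ t=0..0: t=0:+1/96 = 1/96
⇒ 3j(3 1 4; -1 1 0)² = 1/42, sgn +1
4πI² = N·(3j₀)²·(3jₘ)² = 2/7
I = +1·√(0.285714/4π) = 0.15078601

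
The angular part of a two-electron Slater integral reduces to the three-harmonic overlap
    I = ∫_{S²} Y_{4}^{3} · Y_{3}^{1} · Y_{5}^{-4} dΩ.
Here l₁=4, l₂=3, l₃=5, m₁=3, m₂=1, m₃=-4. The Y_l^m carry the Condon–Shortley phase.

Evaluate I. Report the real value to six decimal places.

0.042401

Checks pass: Σm=0; 12 even; l₃=5∈[1,7].
(2·4+1)(2·3+1)(2·5+1) = 693
Δ: 2! 6! 4! / 13! → 1/180180
sum: t=0:+1/576 t=1:−1/144 t=2:+1/576 = -1/288
3j²(4 3 5; 0 0 0) = Δ·Π!·Σ² = 20/1001  (sign +1)
sum: t=0:+1/5760 t=1:−1/4320 = -1/17280
3j²(4 3 5; 3 1 -4) = Δ·Π!·Σ² = 7/4290  (sign +1)
combine: 4πI² = 693·20/1001·7/4290 = 42/1859
take √, sign +1: I = 0.04240138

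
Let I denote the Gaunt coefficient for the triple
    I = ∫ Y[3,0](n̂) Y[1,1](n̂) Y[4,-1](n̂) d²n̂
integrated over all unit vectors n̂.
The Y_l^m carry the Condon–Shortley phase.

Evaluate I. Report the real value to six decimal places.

-0.194664

m-sum 0 ✓  L=8 even ✓  2≤4≤4 ✓
Π(2lᵢ+1) = 7×3×9 = 189
triangle coeff Δ(3,1,4) = 1/252
Σ_t [0,0]: t=0:+1/36 = 1/36
(3j)²=4/63 [(3 1 4; 0 0 0)], sign=+1
Σ_t [0,0]: t=0:+1/72 = 1/72
(3j)²=5/126 [(3 1 4; 0 1 -1)], sign=-1
⇒ 4πI² = 10/21
I = (-1)√(10/21/(4π)) = -0.19466390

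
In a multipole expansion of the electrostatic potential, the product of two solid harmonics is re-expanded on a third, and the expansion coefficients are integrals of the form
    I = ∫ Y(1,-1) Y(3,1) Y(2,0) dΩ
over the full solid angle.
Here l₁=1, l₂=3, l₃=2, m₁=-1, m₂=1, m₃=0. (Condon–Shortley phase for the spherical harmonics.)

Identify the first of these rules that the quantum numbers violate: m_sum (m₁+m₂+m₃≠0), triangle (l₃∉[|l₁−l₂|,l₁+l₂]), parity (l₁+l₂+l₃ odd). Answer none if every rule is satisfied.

none

m₁+m₂+m₃ = -1 + 1 + 0 = 0  ✓
triangle: |1−3|=2 ≤ l₃=2 ≤ 1+3=4  ✓
parity: l₁+l₂+l₃ = 6 is even  ✓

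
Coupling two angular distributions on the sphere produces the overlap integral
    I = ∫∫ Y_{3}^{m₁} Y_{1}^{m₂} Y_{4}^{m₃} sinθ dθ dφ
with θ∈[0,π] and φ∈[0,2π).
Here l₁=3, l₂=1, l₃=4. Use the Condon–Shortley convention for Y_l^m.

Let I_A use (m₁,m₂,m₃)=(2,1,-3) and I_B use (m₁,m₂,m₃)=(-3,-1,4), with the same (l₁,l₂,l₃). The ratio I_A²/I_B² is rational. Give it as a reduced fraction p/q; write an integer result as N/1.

l's match ⇒ only the (l;m) 3-j factors differ between A and B.
A: triangle coeff Δ(3,1,4) = 1/252; Σ_t [0,0]: t=0:+1/240 = 1/240; (3j)²=1/12 [(3 1 4; 2 1 -3)], sign=-1
B: triangle coeff Δ(3,1,4) = 1/252; Σ_t [0,0]: t=0:+1/1440 = 1/1440; (3j)²=1/9 [(3 1 4; -3 -1 4)], sign=+1
I_A²/I_B² = (1/12)/(1/9) = 3/4

3/4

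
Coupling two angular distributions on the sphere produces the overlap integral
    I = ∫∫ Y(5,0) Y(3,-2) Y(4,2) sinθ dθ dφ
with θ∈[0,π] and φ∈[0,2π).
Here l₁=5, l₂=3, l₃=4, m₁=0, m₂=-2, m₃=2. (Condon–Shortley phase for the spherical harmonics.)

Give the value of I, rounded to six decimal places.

m-sum 0 ✓  L=12 even ✓  2≤4≤8 ✓
Π(2lᵢ+1) = 11×7×9 = 693
triangle coeff Δ(5,3,4) = 1/180180
Σ_t [1,3]: t=1:−1/576 t=2:+1/144 t=3:−1/576 = 1/288
(3j)²=20/1001 [(5 3 4; 0 0 0)], sign=+1
Σ_t [0,1]: t=0:+1/2880 t=1:−1/576 = -1/720
(3j)²=80/3003 [(5 3 4; 0 -2 2)], sign=-1
⇒ 4πI² = 4800/13013
I = (-1)√(4800/13013/(4π)) = -0.17132746

-0.171327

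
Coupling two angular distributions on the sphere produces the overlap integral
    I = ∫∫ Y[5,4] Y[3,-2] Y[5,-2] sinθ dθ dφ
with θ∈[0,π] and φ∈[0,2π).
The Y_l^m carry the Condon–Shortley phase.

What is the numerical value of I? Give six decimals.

0.000000

l₁+l₂+l₃=13 is odd: 3j(l;000)=0 ⇒ I=0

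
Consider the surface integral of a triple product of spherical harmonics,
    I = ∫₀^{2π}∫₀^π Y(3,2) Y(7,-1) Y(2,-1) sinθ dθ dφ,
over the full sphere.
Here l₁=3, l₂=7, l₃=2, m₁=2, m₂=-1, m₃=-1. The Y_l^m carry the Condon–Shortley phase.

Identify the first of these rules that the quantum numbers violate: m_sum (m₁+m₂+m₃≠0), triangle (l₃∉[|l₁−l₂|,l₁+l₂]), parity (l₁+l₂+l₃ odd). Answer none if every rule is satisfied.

m₁+m₂+m₃ = 2 − 1 − 1 = 0  ✓
triangle: |3−7|=4 ≤ l₃=2 ≤ 3+7=10  ✗
parity: l₁+l₂+l₃ = 12 is even

triangle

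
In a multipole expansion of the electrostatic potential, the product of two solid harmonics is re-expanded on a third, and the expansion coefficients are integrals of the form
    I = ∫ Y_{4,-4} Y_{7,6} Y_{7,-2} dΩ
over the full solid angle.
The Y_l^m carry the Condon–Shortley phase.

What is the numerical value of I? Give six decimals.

m-sum 0 ✓  L=18 even ✓  3≤7≤11 ✓
Π(2lᵢ+1) = 9×15×15 = 2025
triangle coeff Δ(4,7,7) = 1/58198140
Σ_t [0,4]: t=0:+1/17418240 t=1:−1/622080 t=2:+1/230400 t=3:−1/622080 t=4:+1/17418240 = 1/806400
(3j)²=2268/230945 [(4 7 7; 0 0 0)], sign=-1
Σ_t [4,4]: t=4:+1/209018880 = 1/209018880
(3j)²=25/5814 [(4 7 7; -4 6 -2)], sign=-1
⇒ 4πI² = 1275750/14919047
I = (+1)√(1275750/14919047/(4π)) = 0.08249114

0.082491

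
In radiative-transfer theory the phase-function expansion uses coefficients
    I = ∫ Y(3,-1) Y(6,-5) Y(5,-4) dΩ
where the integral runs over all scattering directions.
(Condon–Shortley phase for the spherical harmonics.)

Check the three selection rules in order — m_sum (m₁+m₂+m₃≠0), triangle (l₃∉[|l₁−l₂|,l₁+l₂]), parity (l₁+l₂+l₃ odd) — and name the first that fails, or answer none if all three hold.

m_sum

m₁+m₂+m₃ = -1 − 5 − 4 = -10  ✗
triangle: |3−6|=3 ≤ l₃=5 ≤ 3+6=9
parity: l₁+l₂+l₃ = 14 is even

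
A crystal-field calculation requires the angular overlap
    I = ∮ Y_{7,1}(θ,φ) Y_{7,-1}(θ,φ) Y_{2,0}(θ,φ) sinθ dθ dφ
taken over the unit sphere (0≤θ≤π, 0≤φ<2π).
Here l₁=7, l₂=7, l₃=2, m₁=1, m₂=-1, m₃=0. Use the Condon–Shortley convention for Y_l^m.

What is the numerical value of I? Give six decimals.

Rules hold: Σm=0, L=16 even, 0≤2≤14.
N = 15·15·5 = 1125
Δ = 12!·2!·2!/17! = 1/185640
Racah Σ t=5..7: t=5:−1/2419200 t=6:+1/518400 t=7:−1/2419200 = 1/907200
⇒ 3j(7 7 2; 0 0 0)² = 56/3315, sgn +1
Racah Σ t=4..6: t=4:+1/3870720 t=5:−1/604800 t=6:+1/2073600 = -53/58060800
⇒ 3j(7 7 2; 1 -1 0)² = 2809/185640, sgn -1
4πI² = N·(3j₀)²·(3jₘ)² = 14045/48841
I = -1·√(0.287566/4π) = -0.15127378

-0.151274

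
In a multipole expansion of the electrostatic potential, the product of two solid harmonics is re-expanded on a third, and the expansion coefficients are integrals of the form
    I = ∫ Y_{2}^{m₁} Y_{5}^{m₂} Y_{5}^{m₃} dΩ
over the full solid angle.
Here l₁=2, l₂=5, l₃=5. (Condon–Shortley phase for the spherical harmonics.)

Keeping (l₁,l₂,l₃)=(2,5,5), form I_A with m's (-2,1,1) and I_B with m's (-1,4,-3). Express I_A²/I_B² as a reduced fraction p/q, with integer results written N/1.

Same 2,5,5: normalisation and zero-m 3j drop out of the ratio.
A: Δ: 2! 2! 8! / 13! → 1/38610; sum: t=2:+1/2304 = 1/2304; 3j²(2 5 5; -2 1 1) = Δ·Π!·Σ² = 5/143  (sign +1)
B: Δ: 2! 2! 8! / 13! → 1/38610; sum: t=1:−1/80640 t=2:+1/10080 = 1/11520; 3j²(2 5 5; -1 4 -3) = Δ·Π!·Σ² = 49/1430  (sign +1)
I_A²/I_B² = (5/143)/(49/1430) = 50/49

50/49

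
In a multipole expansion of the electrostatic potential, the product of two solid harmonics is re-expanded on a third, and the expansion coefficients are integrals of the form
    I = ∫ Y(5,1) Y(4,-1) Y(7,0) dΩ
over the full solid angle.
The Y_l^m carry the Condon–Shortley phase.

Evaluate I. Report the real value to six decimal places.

0.017039

m-sum 0 ✓  L=16 even ✓  1≤7≤9 ✓
Π(2lᵢ+1) = 11×9×15 = 1485
triangle coeff Δ(5,4,7) = 1/6126120
Σ_t [0,2]: t=0:+1/69120 t=1:−1/20736 t=2:+1/69120 = -1/51840
(3j)²=280/21879 [(5 4 7; 0 0 0)], sign=+1
Σ_t [0,2]: t=0:+1/41472 t=1:−1/34560 t=2:+1/345600 = -1/518400
(3j)²=7/36465 [(5 4 7; 1 -1 0)], sign=+1
⇒ 4πI² = 1960/537251
I = (+1)√(1960/537251/(4π)) = 0.01703862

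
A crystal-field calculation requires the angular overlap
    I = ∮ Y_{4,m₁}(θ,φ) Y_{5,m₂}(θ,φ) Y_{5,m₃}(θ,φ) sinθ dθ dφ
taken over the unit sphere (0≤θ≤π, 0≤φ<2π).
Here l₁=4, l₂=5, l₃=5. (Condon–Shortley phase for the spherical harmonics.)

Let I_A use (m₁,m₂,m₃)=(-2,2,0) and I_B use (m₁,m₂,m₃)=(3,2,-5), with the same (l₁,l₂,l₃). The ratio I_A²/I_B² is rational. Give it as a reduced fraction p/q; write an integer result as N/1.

l's match ⇒ only the (l;m) 3-j factors differ between A and B.
A: triangle coeff Δ(4,5,5) = 1/3153150; Σ_t [2,4]: t=2:+1/11520 t=3:−1/1728 t=4:+1/3456 = -7/34560; (3j)²=7/858 [(4 5 5; -2 2 0)], sign=+1
B: triangle coeff Δ(4,5,5) = 1/3153150; Σ_t [1,1]: t=1:−1/103680 = -1/103680; (3j)²=7/429 [(4 5 5; 3 2 -5)], sign=-1
I_A²/I_B² = (7/858)/(7/429) = 1/2

1/2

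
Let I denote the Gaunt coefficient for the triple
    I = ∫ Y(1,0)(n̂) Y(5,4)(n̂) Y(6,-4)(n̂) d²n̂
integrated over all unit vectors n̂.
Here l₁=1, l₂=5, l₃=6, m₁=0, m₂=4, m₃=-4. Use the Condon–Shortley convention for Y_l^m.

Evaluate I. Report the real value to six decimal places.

m-sum 0 ✓  L=12 even ✓  4≤6≤6 ✓
Π(2lᵢ+1) = 3×11×13 = 429
triangle coeff Δ(1,5,6) = 1/858
Σ_t [0,0]: t=0:+1/14400 = 1/14400
(3j)²=6/143 [(1 5 6; 0 0 0)], sign=+1
Σ_t [0,0]: t=0:+1/362880 = 1/362880
(3j)²=10/429 [(1 5 6; 0 4 -4)], sign=+1
⇒ 4πI² = 60/143
I = (+1)√(60/143/(4π)) = 0.18272698

0.182727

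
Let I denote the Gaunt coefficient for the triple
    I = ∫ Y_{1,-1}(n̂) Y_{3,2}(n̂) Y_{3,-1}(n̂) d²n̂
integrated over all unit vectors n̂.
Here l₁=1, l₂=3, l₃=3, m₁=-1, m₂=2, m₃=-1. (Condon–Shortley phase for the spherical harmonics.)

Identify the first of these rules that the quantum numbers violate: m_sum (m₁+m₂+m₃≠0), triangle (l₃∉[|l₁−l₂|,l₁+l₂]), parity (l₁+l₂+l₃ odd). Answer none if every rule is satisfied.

Σmᵢ = 0  ✓
l₃∈[|l₁−l₂|,l₁+l₂]=[2,4], have l₃=3  ✓
Σlᵢ = 7 ⇒ odd  ✗

parity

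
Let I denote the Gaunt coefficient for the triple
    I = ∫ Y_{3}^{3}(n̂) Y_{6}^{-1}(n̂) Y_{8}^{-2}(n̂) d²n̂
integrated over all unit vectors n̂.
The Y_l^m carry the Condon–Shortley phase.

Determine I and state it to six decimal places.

l₁+l₂+l₃=17 is odd: 3j(l;000)=0 ⇒ I=0

0.000000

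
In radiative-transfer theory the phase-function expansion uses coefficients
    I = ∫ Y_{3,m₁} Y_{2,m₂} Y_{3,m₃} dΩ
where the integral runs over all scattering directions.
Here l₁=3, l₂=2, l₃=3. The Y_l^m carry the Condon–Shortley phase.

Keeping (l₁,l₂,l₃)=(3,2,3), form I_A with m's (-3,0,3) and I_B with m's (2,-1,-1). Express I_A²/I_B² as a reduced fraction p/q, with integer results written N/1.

Shared (l₁,l₂,l₃)=(3,2,3): N and (l;000)² cancel in I_A²/I_B².
A: Δ = 2!·4!·2!/9! = 1/3780; Racah Σ t=2..2: t=2:+1/96 = 1/96; ⇒ 3j(3 2 3; -3 0 3)² = 5/84, sgn +1
B: Δ = 2!·4!·2!/9! = 1/3780; Racah Σ t=0..1: t=0:+1/12 t=1:−1/48 = 1/16; ⇒ 3j(3 2 3; 2 -1 -1)² = 1/28, sgn +1
I_A²/I_B² = (5/84)/(1/28) = 5/3

5/3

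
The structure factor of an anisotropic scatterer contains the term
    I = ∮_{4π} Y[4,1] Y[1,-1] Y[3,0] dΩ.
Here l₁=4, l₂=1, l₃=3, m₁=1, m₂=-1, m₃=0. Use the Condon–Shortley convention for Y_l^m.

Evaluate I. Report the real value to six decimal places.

m-sum 0 ✓  L=8 even ✓  3≤3≤5 ✓
Π(2lᵢ+1) = 9×3×7 = 189
triangle coeff Δ(4,1,3) = 1/252
Σ_t [1,1]: t=1:−1/36 = -1/36
(3j)²=4/63 [(4 1 3; 0 0 0)], sign=+1
Σ_t [0,0]: t=0:+1/72 = 1/72
(3j)²=5/126 [(4 1 3; 1 -1 0)], sign=-1
⇒ 4πI² = 10/21
I = (-1)√(10/21/(4π)) = -0.19466390

-0.194664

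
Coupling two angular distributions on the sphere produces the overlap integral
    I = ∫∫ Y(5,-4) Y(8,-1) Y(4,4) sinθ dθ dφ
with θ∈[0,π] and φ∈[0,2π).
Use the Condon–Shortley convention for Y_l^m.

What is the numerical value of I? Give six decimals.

-4 − 1 + 4 = -1 ≠ 0: azimuthal integral kills it; I = 0

0.000000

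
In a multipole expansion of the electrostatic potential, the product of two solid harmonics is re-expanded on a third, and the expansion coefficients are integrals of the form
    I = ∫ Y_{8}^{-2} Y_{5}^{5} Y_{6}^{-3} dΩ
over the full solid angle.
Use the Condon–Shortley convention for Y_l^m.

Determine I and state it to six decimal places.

l₁+l₂+l₃=19 is odd: 3j(l;000)=0 ⇒ I=0

0.000000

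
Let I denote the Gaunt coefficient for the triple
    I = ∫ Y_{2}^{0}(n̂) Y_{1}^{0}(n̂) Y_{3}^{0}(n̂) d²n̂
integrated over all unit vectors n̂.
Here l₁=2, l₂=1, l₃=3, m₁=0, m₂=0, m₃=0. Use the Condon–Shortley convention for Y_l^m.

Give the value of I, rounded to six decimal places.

Checks pass: Σm=0; 6 even; l₃=3∈[1,3].
(2·2+1)(2·1+1)(2·3+1) = 105
Δ: 0! 4! 2! / 7! → 1/105
sum: t=0:+1/4 = 1/4
3j²(2 1 3; 0 0 0) = Δ·Π!·Σ² = 3/35  (sign -1)
(m-triple is (0,0,0) — same symbol as above.)
combine: 4πI² = 105·3/35·3/35 = 27/35
take √, sign +1: I = 0.24776670

0.247767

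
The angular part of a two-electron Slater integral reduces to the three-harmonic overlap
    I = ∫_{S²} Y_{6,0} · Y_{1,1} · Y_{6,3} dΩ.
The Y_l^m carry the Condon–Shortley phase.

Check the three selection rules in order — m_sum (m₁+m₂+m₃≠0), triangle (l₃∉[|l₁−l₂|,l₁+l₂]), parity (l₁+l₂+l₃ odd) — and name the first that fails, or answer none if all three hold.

m_sum

azimuthal sum: 0 + 1 + 3 = 4  ✗
5 ≤ 6 ≤ 7 (triangle on l)
L = 6 + 1 + 6 = 13 (odd)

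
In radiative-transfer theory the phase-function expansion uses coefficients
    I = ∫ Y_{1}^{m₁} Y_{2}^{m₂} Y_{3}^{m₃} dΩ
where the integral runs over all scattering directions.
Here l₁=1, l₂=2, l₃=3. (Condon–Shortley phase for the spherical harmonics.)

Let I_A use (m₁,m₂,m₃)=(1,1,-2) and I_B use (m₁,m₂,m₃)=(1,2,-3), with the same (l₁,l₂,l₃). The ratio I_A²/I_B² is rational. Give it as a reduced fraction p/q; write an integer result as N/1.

Same 1,2,3: normalisation and zero-m 3j drop out of the ratio.
A: Δ: 0! 2! 4! / 7! → 1/105; sum: t=0:+1/12 = 1/12; 3j²(1 2 3; 1 1 -2) = Δ·Π!·Σ² = 2/21  (sign -1)
B: Δ: 0! 2! 4! / 7! → 1/105; sum: t=0:+1/48 = 1/48; 3j²(1 2 3; 1 2 -3) = Δ·Π!·Σ² = 1/7  (sign +1)
I_A²/I_B² = (2/21)/(1/7) = 2/3

2/3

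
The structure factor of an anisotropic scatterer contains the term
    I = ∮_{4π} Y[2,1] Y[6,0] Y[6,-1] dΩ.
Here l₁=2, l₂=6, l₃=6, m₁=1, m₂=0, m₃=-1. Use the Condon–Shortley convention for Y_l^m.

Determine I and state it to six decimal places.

-0.030344

Checks pass: Σm=0; 14 even; l₃=6∈[4,8].
(2·2+1)(2·6+1)(2·6+1) = 845
Δ: 2! 2! 10! / 15! → 1/90090
sum: t=0:+1/69120 t=1:−1/14400 t=2:+1/69120 = -7/172800
3j²(2 6 6; 0 0 0) = Δ·Π!·Σ² = 14/715  (sign -1)
sum: t=0:+1/34560 t=1:−1/28800 = -1/172800
3j²(2 6 6; 1 0 -1) = Δ·Π!·Σ² = 1/1430  (sign +1)
combine: 4πI² = 845·14/715·1/1430 = 7/605
take √, sign -1: I = -0.03034355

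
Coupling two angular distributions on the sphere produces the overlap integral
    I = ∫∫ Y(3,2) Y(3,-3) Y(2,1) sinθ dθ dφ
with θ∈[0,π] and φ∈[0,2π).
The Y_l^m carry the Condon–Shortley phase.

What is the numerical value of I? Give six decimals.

-0.210261

Rules hold: Σm=0, L=8 even, 0≤2≤6.
N = 7·7·5 = 245
Δ = 4!·2!·2!/9! = 1/3780
Racah Σ t=1..3: t=1:−1/24 t=2:+1/4 t=3:−1/24 = 1/6
⇒ 3j(3 3 2; 0 0 0)² = 4/105, sgn +1
Racah Σ t=0..0: t=0:+1/48 = 1/48
⇒ 3j(3 3 2; 2 -3 1)² = 5/84, sgn -1
4πI² = N·(3j₀)²·(3jₘ)² = 5/9
I = -1·√(0.555556/4π) = -0.21026104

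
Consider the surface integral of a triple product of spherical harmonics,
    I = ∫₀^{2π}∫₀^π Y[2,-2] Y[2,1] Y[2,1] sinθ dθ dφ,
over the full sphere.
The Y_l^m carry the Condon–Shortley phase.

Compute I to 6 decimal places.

0.220728

Checks pass: Σm=0; 6 even; l₃=2∈[0,4].
(2·2+1)(2·2+1)(2·2+1) = 125
Δ: 2! 2! 2! / 7! → 1/630
sum: t=0:+1/8 t=1:−1/1 t=2:+1/8 = -3/4
3j²(2 2 2; 0 0 0) = Δ·Π!·Σ² = 2/35  (sign -1)
sum: t=2:+1/4 = 1/4
3j²(2 2 2; -2 1 1) = Δ·Π!·Σ² = 3/35  (sign -1)
combine: 4πI² = 125·2/35·3/35 = 30/49
take √, sign +1: I = 0.22072812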